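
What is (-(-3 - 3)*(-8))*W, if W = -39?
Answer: 1872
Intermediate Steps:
(-(-3 - 3)*(-8))*W = (-(-3 - 3)*(-8))*(-39) = (-1*(-6)*(-8))*(-39) = (6*(-8))*(-39) = -48*(-39) = 1872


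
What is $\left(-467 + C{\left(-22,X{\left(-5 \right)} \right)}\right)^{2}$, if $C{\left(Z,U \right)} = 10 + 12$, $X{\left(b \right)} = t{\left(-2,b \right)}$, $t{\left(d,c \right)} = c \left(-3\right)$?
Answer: $198025$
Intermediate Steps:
$t{\left(d,c \right)} = - 3 c$
$X{\left(b \right)} = - 3 b$
$C{\left(Z,U \right)} = 22$
$\left(-467 + C{\left(-22,X{\left(-5 \right)} \right)}\right)^{2} = \left(-467 + 22\right)^{2} = \left(-445\right)^{2} = 198025$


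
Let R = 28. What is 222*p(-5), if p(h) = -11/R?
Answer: -1221/14 ≈ -87.214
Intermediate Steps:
p(h) = -11/28
222*p(-5) = 222*(-11/28) = -1221/14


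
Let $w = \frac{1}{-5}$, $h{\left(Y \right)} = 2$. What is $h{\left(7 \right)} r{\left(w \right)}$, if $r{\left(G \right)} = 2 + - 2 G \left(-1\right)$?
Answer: $\frac{16}{5} \approx 3.2$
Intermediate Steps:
$w = - \frac{1}{5} \approx -0.2$
$r{\left(G \right)} = 2 + 2 G$
$h{\left(7 \right)} r{\left(w \right)} = 2 \left(2 + 2 \left(- \frac{1}{5}\right)\right) = 2 \left(2 - \frac{2}{5}\right) = 2 \cdot \frac{8}{5} = \frac{16}{5}$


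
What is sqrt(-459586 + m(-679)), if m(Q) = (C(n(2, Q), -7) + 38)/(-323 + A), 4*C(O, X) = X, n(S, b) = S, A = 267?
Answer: 3*I*sqrt(160140414)/56 ≈ 677.93*I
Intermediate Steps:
C(O, X) = X/4
m(Q) = -145/224 (m(Q) = ((1/4)*(-7) + 38)/(-323 + 267) = (-7/4 + 38)/(-56) = (145/4)*(-1/56) = -145/224)
sqrt(-459586 + m(-679)) = sqrt(-459586 - 145/224) = sqrt(-102947409/224) = 3*I*sqrt(160140414)/56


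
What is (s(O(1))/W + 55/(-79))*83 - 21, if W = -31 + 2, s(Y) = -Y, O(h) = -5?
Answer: -213281/2291 ≈ -93.095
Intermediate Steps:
W = -29
(s(O(1))/W + 55/(-79))*83 - 21 = (-1*(-5)/(-29) + 55/(-79))*83 - 21 = (5*(-1/29) + 55*(-1/79))*83 - 21 = (-5/29 - 55/79)*83 - 21 = -1990/2291*83 - 21 = -165170/2291 - 21 = -213281/2291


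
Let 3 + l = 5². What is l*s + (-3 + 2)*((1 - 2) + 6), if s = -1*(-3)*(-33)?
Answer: -2183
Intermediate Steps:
s = -99 (s = 3*(-33) = -99)
l = 22 (l = -3 + 5² = -3 + 25 = 22)
l*s + (-3 + 2)*((1 - 2) + 6) = 22*(-99) + (-3 + 2)*((1 - 2) + 6) = -2178 - (-1 + 6) = -2178 - 1*5 = -2178 - 5 = -2183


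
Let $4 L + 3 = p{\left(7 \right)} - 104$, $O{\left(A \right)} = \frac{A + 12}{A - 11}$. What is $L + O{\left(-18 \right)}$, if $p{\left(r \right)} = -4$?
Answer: $- \frac{3195}{116} \approx -27.543$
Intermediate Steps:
$O{\left(A \right)} = \frac{12 + A}{-11 + A}$
$L = - \frac{111}{4}$ ($L = - \frac{3}{4} + \frac{-4 - 104}{4} = - \frac{3}{4} + \frac{1}{4} \left(-108\right) = - \frac{3}{4} - 27 = - \frac{111}{4} \approx -27.75$)
$L + O{\left(-18 \right)} = - \frac{111}{4} + \frac{12 - 18}{-11 - 18} = - \frac{111}{4} + \frac{1}{-29} \left(-6\right) = - \frac{111}{4} - - \frac{6}{29} = - \frac{111}{4} + \frac{6}{29} = - \frac{3195}{116}$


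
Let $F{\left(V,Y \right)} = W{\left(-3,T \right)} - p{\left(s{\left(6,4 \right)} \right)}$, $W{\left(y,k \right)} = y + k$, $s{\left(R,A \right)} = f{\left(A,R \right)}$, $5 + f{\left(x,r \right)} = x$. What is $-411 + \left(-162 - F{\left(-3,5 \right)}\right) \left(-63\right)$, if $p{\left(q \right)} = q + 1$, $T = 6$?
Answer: $9984$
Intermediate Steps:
$f{\left(x,r \right)} = -5 + x$
$s{\left(R,A \right)} = -5 + A$
$W{\left(y,k \right)} = k + y$
$p{\left(q \right)} = 1 + q$
$F{\left(V,Y \right)} = 3$ ($F{\left(V,Y \right)} = \left(6 - 3\right) - \left(1 + \left(-5 + 4\right)\right) = 3 - \left(1 - 1\right) = 3 - 0 = 3 + 0 = 3$)
$-411 + \left(-162 - F{\left(-3,5 \right)}\right) \left(-63\right) = -411 + \left(-162 - 3\right) \left(-63\right) = -411 - -10395 = -411 + 10395 = 9984$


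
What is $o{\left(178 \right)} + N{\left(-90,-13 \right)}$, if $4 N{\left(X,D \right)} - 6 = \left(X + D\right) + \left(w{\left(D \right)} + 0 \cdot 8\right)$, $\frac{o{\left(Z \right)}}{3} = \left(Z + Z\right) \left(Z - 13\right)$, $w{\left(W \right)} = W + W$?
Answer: $\frac{704757}{4} \approx 1.7619 \cdot 10^{5}$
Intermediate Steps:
$w{\left(W \right)} = 2 W$
$o{\left(Z \right)} = 6 Z \left(-13 + Z\right)$ ($o{\left(Z \right)} = 3 \left(Z + Z\right) \left(Z - 13\right) = 3 \cdot 2 Z \left(-13 + Z\right) = 6 Z \left(-13 + Z\right)$)
$N{\left(X,D \right)} = \frac{3}{2} + \frac{X}{4} + \frac{3 D}{4}$ ($N{\left(X,D \right)} = \frac{3}{2} + \frac{\left(X + D\right) + \left(2 D + 0 \cdot 8\right)}{4} = \frac{3}{2} + \frac{\left(D + X\right) + \left(2 D + 0\right)}{4} = \frac{3}{2} + \frac{\left(D + X\right) + 2 D}{4} = \frac{3}{2} + \frac{X + 3 D}{4} = \frac{3}{2} + \left(\frac{X}{4} + \frac{3 D}{4}\right) = \frac{3}{2} + \frac{X}{4} + \frac{3 D}{4}$)
$o{\left(178 \right)} + N{\left(-90,-13 \right)} = 6 \cdot 178 \left(-13 + 178\right) + \left(\frac{3}{2} + \frac{1}{4} \left(-90\right) + \frac{3}{4} \left(-13\right)\right) = 6 \cdot 178 \cdot 165 - \frac{123}{4} = 176220 - \frac{123}{4} = \frac{704757}{4}$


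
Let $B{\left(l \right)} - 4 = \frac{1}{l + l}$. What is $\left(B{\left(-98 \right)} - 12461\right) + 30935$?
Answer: $\frac{3621687}{196} \approx 18478.0$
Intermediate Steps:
$B{\left(l \right)} = 4 + \frac{1}{2 l}$ ($B{\left(l \right)} = 4 + \frac{1}{l + l} = 4 + \frac{1}{2 l}$)
$\left(B{\left(-98 \right)} - 12461\right) + 30935 = \left(\left(4 + \frac{1}{2 \left(-98\right)}\right) - 12461\right) + 30935 = \left(\left(4 + \frac{1}{2} \left(- \frac{1}{98}\right)\right) - 12461\right) + 30935 = \left(\left(4 - \frac{1}{196}\right) - 12461\right) + 30935 = \left(\frac{783}{196} - 12461\right) + 30935 = - \frac{2441573}{196} + 30935 = \frac{3621687}{196}$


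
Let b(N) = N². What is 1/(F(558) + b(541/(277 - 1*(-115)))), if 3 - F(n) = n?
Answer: -153664/84990839 ≈ -0.0018080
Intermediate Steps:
F(n) = 3 - n
1/(F(558) + b(541/(277 - 1*(-115)))) = 1/((3 - 1*558) + (541/(277 - 1*(-115)))²) = 1/((3 - 558) + (541/(277 + 115))²) = 1/(-555 + (541/392)²) = 1/(-555 + 292681/153664) = 1/(-84990839/153664) = -153664/84990839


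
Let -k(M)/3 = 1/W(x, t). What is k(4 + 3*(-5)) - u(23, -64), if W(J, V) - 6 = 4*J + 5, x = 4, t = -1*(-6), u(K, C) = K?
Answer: -208/9 ≈ -23.111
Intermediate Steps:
t = 6
W(J, V) = 11 + 4*J (W(J, V) = 6 + (4*J + 5) = 6 + (5 + 4*J) = 11 + 4*J)
k(M) = -⅑ (k(M) = -3/(11 + 4*4) = -3/(11 + 16) = -3/27 = -3*1/27 = -⅑)
k(4 + 3*(-5)) - u(23, -64) = -⅑ - 1*23 = -⅑ - 23 = -208/9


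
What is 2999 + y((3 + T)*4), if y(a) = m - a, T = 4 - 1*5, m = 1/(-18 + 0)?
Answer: 53837/18 ≈ 2990.9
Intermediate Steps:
m = -1/18 (m = 1/(-18) = -1/18 ≈ -0.055556)
T = -1 (T = 4 - 5 = -1)
y(a) = -1/18 - a
2999 + y((3 + T)*4) = 2999 + (-1/18 - (3 - 1)*4) = 2999 + (-1/18 - 2*4) = 2999 + (-1/18 - 1*8) = 2999 + (-1/18 - 8) = 2999 - 145/18 = 53837/18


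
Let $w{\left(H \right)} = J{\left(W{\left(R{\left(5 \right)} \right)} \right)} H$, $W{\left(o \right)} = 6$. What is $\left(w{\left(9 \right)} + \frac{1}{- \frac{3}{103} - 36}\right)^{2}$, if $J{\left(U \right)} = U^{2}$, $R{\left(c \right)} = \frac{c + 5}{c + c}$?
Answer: $\frac{1445431512121}{13771521} \approx 1.0496 \cdot 10^{5}$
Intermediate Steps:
$R{\left(c \right)} = \frac{5 + c}{2 c}$
$w{\left(H \right)} = 36 H$ ($w{\left(H \right)} = 6^{2} H = 36 H$)
$\left(w{\left(9 \right)} + \frac{1}{- \frac{3}{103} - 36}\right)^{2} = \left(36 \cdot 9 + \frac{1}{- \frac{3}{103} - 36}\right)^{2} = \left(324 + \frac{1}{\left(-3\right) \frac{1}{103} - 36}\right)^{2} = \left(324 + \frac{1}{- \frac{3}{103} - 36}\right)^{2} = \left(324 + \frac{1}{- \frac{3711}{103}}\right)^{2} = \left(324 - \frac{103}{3711}\right)^{2} = \left(\frac{1202261}{3711}\right)^{2} = \frac{1445431512121}{13771521}$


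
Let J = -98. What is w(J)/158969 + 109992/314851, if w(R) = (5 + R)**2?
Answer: 20208464547/50051548619 ≈ 0.40375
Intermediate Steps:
w(J)/158969 + 109992/314851 = (5 - 98)**2/158969 + 109992/314851 = (-93)**2*(1/158969) + 109992*(1/314851) = 8649*(1/158969) + 109992/314851 = 8649/158969 + 109992/314851 = 20208464547/50051548619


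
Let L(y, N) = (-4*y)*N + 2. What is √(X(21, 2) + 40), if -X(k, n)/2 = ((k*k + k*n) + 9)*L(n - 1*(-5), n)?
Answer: 34*√46 ≈ 230.60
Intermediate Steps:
L(y, N) = 2 - 4*N*y (L(y, N) = -4*N*y + 2 = 2 - 4*N*y)
X(k, n) = -2*(2 - 4*n*(5 + n))*(9 + k² + k*n) (X(k, n) = -2*((k*k + k*n) + 9)*(2 - 4*n*(n - 1*(-5))) = -2*((k² + k*n) + 9)*(2 - 4*n*(n + 5)) = -2*(9 + k² + k*n)*(2 - 4*n*(5 + n)) = -2*(2 - 4*n*(5 + n))*(9 + k² + k*n))
√(X(21, 2) + 40) = √(4*(-1 + 2*2*(5 + 2))*(9 + 21² + 21*2) + 40) = √(4*(-1 + 2*2*7)*(9 + 441 + 42) + 40) = √(4*(-1 + 28)*492 + 40) = √(4*27*492 + 40) = √(53136 + 40) = √53176 = 34*√46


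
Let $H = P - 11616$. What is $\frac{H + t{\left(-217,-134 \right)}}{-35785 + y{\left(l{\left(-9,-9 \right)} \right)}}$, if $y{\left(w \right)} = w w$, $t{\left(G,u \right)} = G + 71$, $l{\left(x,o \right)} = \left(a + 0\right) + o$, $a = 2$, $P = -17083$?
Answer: $\frac{9615}{11912} \approx 0.80717$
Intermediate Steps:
$l{\left(x,o \right)} = 2 + o$ ($l{\left(x,o \right)} = \left(2 + 0\right) + o = 2 + o$)
$t{\left(G,u \right)} = 71 + G$
$y{\left(w \right)} = w^{2}$
$H = -28699$ ($H = -17083 - 11616 = -28699$)
$\frac{H + t{\left(-217,-134 \right)}}{-35785 + y{\left(l{\left(-9,-9 \right)} \right)}} = \frac{-28699 + \left(71 - 217\right)}{-35785 + \left(2 - 9\right)^{2}} = \frac{-28699 - 146}{-35785 + \left(-7\right)^{2}} = - \frac{28845}{-35785 + 49} = - \frac{28845}{-35736} = \left(-28845\right) \left(- \frac{1}{35736}\right) = \frac{9615}{11912}$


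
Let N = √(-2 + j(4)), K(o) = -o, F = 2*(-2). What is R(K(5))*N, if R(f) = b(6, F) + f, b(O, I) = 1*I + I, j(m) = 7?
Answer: -13*√5 ≈ -29.069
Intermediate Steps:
F = -4
b(O, I) = 2*I (b(O, I) = I + I = 2*I)
R(f) = -8 + f (R(f) = 2*(-4) + f = -8 + f)
N = √5 (N = √(-2 + 7) = √5 ≈ 2.2361)
R(K(5))*N = (-8 - 1*5)*√5 = (-8 - 5)*√5 = -13*√5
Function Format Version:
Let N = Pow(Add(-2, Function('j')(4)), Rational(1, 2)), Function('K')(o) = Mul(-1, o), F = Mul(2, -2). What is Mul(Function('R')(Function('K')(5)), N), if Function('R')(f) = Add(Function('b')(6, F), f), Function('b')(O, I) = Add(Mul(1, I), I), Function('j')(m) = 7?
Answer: Mul(-13, Pow(5, Rational(1, 2))) ≈ -29.069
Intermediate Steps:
F = -4
Function('b')(O, I) = Mul(2, I) (Function('b')(O, I) = Add(I, I) = Mul(2, I))
Function('R')(f) = Add(-8, f) (Function('R')(f) = Add(Mul(2, -4), f) = Add(-8, f))
N = Pow(5, Rational(1, 2)) (N = Pow(Add(-2, 7), Rational(1, 2)) = Pow(5, Rational(1, 2)) ≈ 2.2361)
Mul(Function('R')(Function('K')(5)), N) = Mul(Add(-8, Mul(-1, 5)), Pow(5, Rational(1, 2))) = Mul(Add(-8, -5), Pow(5, Rational(1, 2))) = Mul(-13, Pow(5, Rational(1, 2)))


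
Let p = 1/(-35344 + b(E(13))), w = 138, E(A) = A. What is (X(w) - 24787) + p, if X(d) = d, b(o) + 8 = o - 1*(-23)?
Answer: -870504085/35316 ≈ -24649.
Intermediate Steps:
b(o) = 15 + o (b(o) = -8 + (o - 1*(-23)) = -8 + (o + 23) = -8 + (23 + o) = 15 + o)
p = -1/35316 (p = 1/(-35344 + (15 + 13)) = 1/(-35344 + 28) = 1/(-35316) = -1/35316 ≈ -2.8316e-5)
(X(w) - 24787) + p = (138 - 24787) - 1/35316 = -24649 - 1/35316 = -870504085/35316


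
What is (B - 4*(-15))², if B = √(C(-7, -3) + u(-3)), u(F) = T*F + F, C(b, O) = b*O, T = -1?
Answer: (60 + √21)² ≈ 4170.9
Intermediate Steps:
C(b, O) = O*b
u(F) = 0 (u(F) = -F + F = 0)
B = √21 (B = √(-3*(-7) + 0) = √(21 + 0) = √21 ≈ 4.5826)
(B - 4*(-15))² = (√21 - 4*(-15))² = (√21 + 60)² = (60 + √21)²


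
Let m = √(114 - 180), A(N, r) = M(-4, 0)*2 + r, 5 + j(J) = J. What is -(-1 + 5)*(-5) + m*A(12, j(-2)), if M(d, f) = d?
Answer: 20 - 15*I*√66 ≈ 20.0 - 121.86*I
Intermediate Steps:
j(J) = -5 + J
A(N, r) = -8 + r (A(N, r) = -4*2 + r = -8 + r)
m = I*√66 (m = √(-66) = I*√66 ≈ 8.124*I)
-(-1 + 5)*(-5) + m*A(12, j(-2)) = -(-1 + 5)*(-5) + (I*√66)*(-8 + (-5 - 2)) = -1*4*(-5) + (I*√66)*(-8 - 7) = -4*(-5) + (I*√66)*(-15) = 20 - 15*I*√66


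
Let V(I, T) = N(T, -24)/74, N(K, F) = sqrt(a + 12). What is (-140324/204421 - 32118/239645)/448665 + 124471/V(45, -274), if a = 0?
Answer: -5741934094/3139916019581775 + 4605427*sqrt(3)/3 ≈ 2.6589e+6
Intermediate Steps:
N(K, F) = 2*sqrt(3) (N(K, F) = sqrt(0 + 12) = sqrt(12) = 2*sqrt(3))
V(I, T) = sqrt(3)/37 (V(I, T) = (2*sqrt(3))/74 = (2*sqrt(3))*(1/74) = sqrt(3)/37)
(-140324/204421 - 32118/239645)/448665 + 124471/V(45, -274) = (-140324/204421 - 32118/239645)/448665 + 124471/((sqrt(3)/37)) = (-140324*1/204421 - 32118*1/239645)*(1/448665) + 124471*(37*sqrt(3)/3) = (-140324/204421 - 32118/239645)*(1/448665) + 4605427*sqrt(3)/3 = -5741934094/6998352935*1/448665 + 4605427*sqrt(3)/3 = -5741934094/3139916019581775 + 4605427*sqrt(3)/3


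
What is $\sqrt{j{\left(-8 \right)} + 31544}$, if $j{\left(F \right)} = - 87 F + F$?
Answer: $2 \sqrt{8058} \approx 179.53$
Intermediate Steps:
$j{\left(F \right)} = - 86 F$
$\sqrt{j{\left(-8 \right)} + 31544} = \sqrt{\left(-86\right) \left(-8\right) + 31544} = \sqrt{688 + 31544} = \sqrt{32232} = 2 \sqrt{8058}$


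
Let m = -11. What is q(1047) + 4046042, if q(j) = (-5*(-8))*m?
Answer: 4045602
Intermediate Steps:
q(j) = -440 (q(j) = -5*(-8)*(-11) = 40*(-11) = -440)
q(1047) + 4046042 = -440 + 4046042 = 4045602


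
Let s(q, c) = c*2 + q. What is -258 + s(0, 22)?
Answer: -214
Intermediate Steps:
s(q, c) = q + 2*c (s(q, c) = 2*c + q = q + 2*c)
-258 + s(0, 22) = -258 + (0 + 2*22) = -258 + (0 + 44) = -258 + 44 = -214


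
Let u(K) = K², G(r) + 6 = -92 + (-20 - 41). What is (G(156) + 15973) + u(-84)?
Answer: 22870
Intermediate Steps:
G(r) = -159 (G(r) = -6 + (-92 + (-20 - 41)) = -6 + (-92 - 61) = -6 - 153 = -159)
(G(156) + 15973) + u(-84) = (-159 + 15973) + (-84)² = 15814 + 7056 = 22870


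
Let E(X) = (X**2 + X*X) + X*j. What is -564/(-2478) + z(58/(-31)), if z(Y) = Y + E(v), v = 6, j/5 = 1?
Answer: 1284866/12803 ≈ 100.36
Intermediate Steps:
j = 5 (j = 5*1 = 5)
E(X) = 2*X**2 + 5*X (E(X) = (X**2 + X*X) + X*5 = (X**2 + X**2) + 5*X = 2*X**2 + 5*X)
z(Y) = 102 + Y (z(Y) = Y + 6*(5 + 2*6) = Y + 6*(5 + 12) = Y + 6*17 = Y + 102 = 102 + Y)
-564/(-2478) + z(58/(-31)) = -564/(-2478) + (102 + 58/(-31)) = -564*(-1/2478) + (102 + 58*(-1/31)) = 94/413 + (102 - 58/31) = 94/413 + 3104/31 = 1284866/12803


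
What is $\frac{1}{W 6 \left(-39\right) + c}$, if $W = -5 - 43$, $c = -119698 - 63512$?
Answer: $- \frac{1}{171978} \approx -5.8147 \cdot 10^{-6}$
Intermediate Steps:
$c = -183210$ ($c = -119698 - 63512 = -183210$)
$W = -48$
$\frac{1}{W 6 \left(-39\right) + c} = \frac{1}{\left(-48\right) 6 \left(-39\right) - 183210} = \frac{1}{\left(-288\right) \left(-39\right) - 183210} = \frac{1}{11232 - 183210} = \frac{1}{-171978} = - \frac{1}{171978}$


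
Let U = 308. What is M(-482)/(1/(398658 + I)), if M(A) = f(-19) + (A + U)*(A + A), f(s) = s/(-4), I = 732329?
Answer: 758850430481/4 ≈ 1.8971e+11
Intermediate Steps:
f(s) = -s/4 (f(s) = s*(-1/4) = -s/4)
M(A) = 19/4 + 2*A*(308 + A) (M(A) = -1/4*(-19) + (A + 308)*(A + A) = 19/4 + (308 + A)*(2*A) = 19/4 + 2*A*(308 + A))
M(-482)/(1/(398658 + I)) = (19/4 + 2*(-482)**2 + 616*(-482))/(1/(398658 + 732329)) = (19/4 + 2*232324 - 296912)/(1/1130987) = (19/4 + 464648 - 296912)/(1/1130987) = (670963/4)*1130987 = 758850430481/4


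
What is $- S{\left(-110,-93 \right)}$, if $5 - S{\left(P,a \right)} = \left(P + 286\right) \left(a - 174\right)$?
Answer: $-46997$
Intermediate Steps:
$S{\left(P,a \right)} = 5 - \left(-174 + a\right) \left(286 + P\right)$ ($S{\left(P,a \right)} = 5 - \left(P + 286\right) \left(a - 174\right) = 5 - \left(286 + P\right) \left(-174 + a\right) = 5 - \left(-174 + a\right) \left(286 + P\right)$)
$- S{\left(-110,-93 \right)} = - (49769 - -26598 + 174 \left(-110\right) - \left(-110\right) \left(-93\right)) = - (49769 + 26598 - 19140 - 10230) = \left(-1\right) 46997 = -46997$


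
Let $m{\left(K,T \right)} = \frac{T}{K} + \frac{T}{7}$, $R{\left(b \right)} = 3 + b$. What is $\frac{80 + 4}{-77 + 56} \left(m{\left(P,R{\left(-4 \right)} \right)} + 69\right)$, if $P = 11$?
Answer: $- \frac{21180}{77} \approx -275.06$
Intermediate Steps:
$m{\left(K,T \right)} = \frac{T}{7} + \frac{T}{K}$ ($m{\left(K,T \right)} = \frac{T}{K} + T \frac{1}{7} = \frac{T}{K} + \frac{T}{7} = \frac{T}{7} + \frac{T}{K}$)
$\frac{80 + 4}{-77 + 56} \left(m{\left(P,R{\left(-4 \right)} \right)} + 69\right) = \frac{80 + 4}{-77 + 56} \left(\left(\frac{3 - 4}{7} + \frac{3 - 4}{11}\right) + 69\right) = \frac{84}{-21} \left(\left(\frac{1}{7} \left(-1\right) - \frac{1}{11}\right) + 69\right) = 84 \left(- \frac{1}{21}\right) \left(\left(- \frac{1}{7} - \frac{1}{11}\right) + 69\right) = - 4 \left(- \frac{18}{77} + 69\right) = \left(-4\right) \frac{5295}{77} = - \frac{21180}{77}$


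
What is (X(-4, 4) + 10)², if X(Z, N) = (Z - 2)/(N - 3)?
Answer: 16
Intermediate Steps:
X(Z, N) = (-2 + Z)/(-3 + N)
(X(-4, 4) + 10)² = ((-2 - 4)/(-3 + 4) + 10)² = (-6/1 + 10)² = (1*(-6) + 10)² = (-6 + 10)² = 4² = 16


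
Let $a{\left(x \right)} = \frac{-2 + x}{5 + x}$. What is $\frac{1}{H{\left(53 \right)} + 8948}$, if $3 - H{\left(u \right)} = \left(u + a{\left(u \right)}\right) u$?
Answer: $\frac{58}{353533} \approx 0.00016406$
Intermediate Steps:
$a{\left(x \right)} = \frac{-2 + x}{5 + x}$
$H{\left(u \right)} = 3 - u \left(u + \frac{-2 + u}{5 + u}\right)$ ($H{\left(u \right)} = 3 - \left(u + \frac{-2 + u}{5 + u}\right) u = 3 - u \left(u + \frac{-2 + u}{5 + u}\right)$)
$\frac{1}{H{\left(53 \right)} + 8948} = \frac{1}{\frac{\left(3 - 53^{2}\right) \left(5 + 53\right) - 53 \left(-2 + 53\right)}{5 + 53} + 8948} = \frac{1}{\frac{\left(3 - 2809\right) 58 - 53 \cdot 51}{58} + 8948} = \frac{1}{\frac{\left(3 - 2809\right) 58 - 2703}{58} + 8948} = \frac{1}{\frac{\left(-2806\right) 58 - 2703}{58} + 8948} = \frac{1}{\frac{-162748 - 2703}{58} + 8948} = \frac{1}{\frac{1}{58} \left(-165451\right) + 8948} = \frac{1}{- \frac{165451}{58} + 8948} = \frac{1}{\frac{353533}{58}} = \frac{58}{353533}$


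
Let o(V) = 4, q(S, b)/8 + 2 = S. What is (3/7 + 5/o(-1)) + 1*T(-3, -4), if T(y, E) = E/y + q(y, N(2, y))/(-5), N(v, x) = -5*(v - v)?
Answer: 925/84 ≈ 11.012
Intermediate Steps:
N(v, x) = 0 (N(v, x) = -5*0 = 0)
q(S, b) = -16 + 8*S
T(y, E) = 16/5 - 8*y/5 + E/y (T(y, E) = E/y + (-16 + 8*y)/(-5) = E/y + (-16 + 8*y)*(-1/5) = E/y + (16/5 - 8*y/5) = 16/5 - 8*y/5 + E/y)
(3/7 + 5/o(-1)) + 1*T(-3, -4) = (3/7 + 5/4) + 1*((-4 + (8/5)*(-3)*(2 - 1*(-3)))/(-3)) = (3*(1/7) + 5*(1/4)) + 1*(-(-4 + (8/5)*(-3)*(2 + 3))/3) = (3/7 + 5/4) + 1*(-(-4 + (8/5)*(-3)*5)/3) = 47/28 + 1*(-(-4 - 24)/3) = 47/28 + 1*(-1/3*(-28)) = 47/28 + 1*(28/3) = 47/28 + 28/3 = 925/84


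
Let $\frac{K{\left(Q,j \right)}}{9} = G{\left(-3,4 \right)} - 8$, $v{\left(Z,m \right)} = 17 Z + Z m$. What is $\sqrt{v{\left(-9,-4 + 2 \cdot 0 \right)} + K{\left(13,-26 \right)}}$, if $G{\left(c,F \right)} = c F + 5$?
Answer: $6 i \sqrt{7} \approx 15.875 i$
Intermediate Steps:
$G{\left(c,F \right)} = 5 + F c$ ($G{\left(c,F \right)} = F c + 5 = 5 + F c$)
$K{\left(Q,j \right)} = -135$ ($K{\left(Q,j \right)} = 9 \left(\left(5 + 4 \left(-3\right)\right) - 8\right) = 9 \left(\left(5 - 12\right) - 8\right) = 9 \left(-7 - 8\right) = 9 \left(-15\right) = -135$)
$\sqrt{v{\left(-9,-4 + 2 \cdot 0 \right)} + K{\left(13,-26 \right)}} = \sqrt{- 9 \left(17 + \left(-4 + 2 \cdot 0\right)\right) - 135} = \sqrt{- 9 \left(17 + \left(-4 + 0\right)\right) - 135} = \sqrt{- 9 \left(17 - 4\right) - 135} = \sqrt{\left(-9\right) 13 - 135} = \sqrt{-117 - 135} = \sqrt{-252} = 6 i \sqrt{7}$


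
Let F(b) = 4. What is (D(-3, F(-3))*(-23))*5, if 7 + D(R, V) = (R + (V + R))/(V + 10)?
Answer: 5750/7 ≈ 821.43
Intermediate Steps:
D(R, V) = -7 + (V + 2*R)/(10 + V) (D(R, V) = -7 + (R + (V + R))/(V + 10) = -7 + (R + (R + V))/(10 + V) = -7 + (V + 2*R)/(10 + V))
(D(-3, F(-3))*(-23))*5 = ((2*(-35 - 3 - 3*4)/(10 + 4))*(-23))*5 = ((2*(-35 - 3 - 12)/14)*(-23))*5 = ((2*(1/14)*(-50))*(-23))*5 = -50/7*(-23)*5 = (1150/7)*5 = 5750/7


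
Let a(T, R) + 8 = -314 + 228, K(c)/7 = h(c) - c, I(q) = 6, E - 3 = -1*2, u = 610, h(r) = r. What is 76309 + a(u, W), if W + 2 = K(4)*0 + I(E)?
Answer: 76215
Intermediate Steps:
E = 1 (E = 3 - 1*2 = 3 - 2 = 1)
K(c) = 0 (K(c) = 7*(c - c) = 7*0 = 0)
W = 4 (W = -2 + (0*0 + 6) = -2 + (0 + 6) = -2 + 6 = 4)
a(T, R) = -94 (a(T, R) = -8 + (-314 + 228) = -8 - 86 = -94)
76309 + a(u, W) = 76309 - 94 = 76215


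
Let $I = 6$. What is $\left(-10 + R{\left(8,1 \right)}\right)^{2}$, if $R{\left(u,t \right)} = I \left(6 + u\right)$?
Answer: $5476$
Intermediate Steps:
$R{\left(u,t \right)} = 36 + 6 u$ ($R{\left(u,t \right)} = 6 \left(6 + u\right) = 36 + 6 u$)
$\left(-10 + R{\left(8,1 \right)}\right)^{2} = \left(-10 + \left(36 + 6 \cdot 8\right)\right)^{2} = \left(-10 + \left(36 + 48\right)\right)^{2} = \left(-10 + 84\right)^{2} = 74^{2} = 5476$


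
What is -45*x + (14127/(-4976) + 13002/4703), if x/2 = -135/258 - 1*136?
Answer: 12364322441013/1006291504 ≈ 12287.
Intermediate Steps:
x = -11741/43 (x = 2*(-135/258 - 1*136) = 2*(-135*1/258 - 136) = 2*(-45/86 - 136) = 2*(-11741/86) = -11741/43 ≈ -273.05)
-45*x + (14127/(-4976) + 13002/4703) = -45*(-11741/43) + (14127/(-4976) + 13002/4703) = 528345/43 + (14127*(-1/4976) + 13002*(1/4703)) = 528345/43 + (-14127/4976 + 13002/4703) = 528345/43 - 1741329/23402128 = 12364322441013/1006291504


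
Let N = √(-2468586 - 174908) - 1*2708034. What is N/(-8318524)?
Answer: 1354017/4159262 - I*√2643494/8318524 ≈ 0.32554 - 0.00019545*I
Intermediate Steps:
N = -2708034 + I*√2643494 (N = √(-2643494) - 2708034 = I*√2643494 - 2708034 = -2708034 + I*√2643494 ≈ -2.708e+6 + 1625.9*I)
N/(-8318524) = (-2708034 + I*√2643494)/(-8318524) = (-2708034 + I*√2643494)*(-1/8318524) = 1354017/4159262 - I*√2643494/8318524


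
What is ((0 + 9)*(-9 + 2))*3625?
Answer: -228375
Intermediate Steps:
((0 + 9)*(-9 + 2))*3625 = (9*(-7))*3625 = -63*3625 = -228375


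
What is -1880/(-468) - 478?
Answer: -55456/117 ≈ -473.98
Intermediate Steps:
-1880/(-468) - 478 = -1880*(-1)/468 - 478 = -4*(-235/234) - 478 = 470/117 - 478 = -55456/117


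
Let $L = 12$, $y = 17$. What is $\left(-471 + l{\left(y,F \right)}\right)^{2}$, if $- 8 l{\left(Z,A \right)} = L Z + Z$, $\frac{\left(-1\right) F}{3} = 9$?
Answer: $\frac{15912121}{64} \approx 2.4863 \cdot 10^{5}$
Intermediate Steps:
$F = -27$ ($F = \left(-3\right) 9 = -27$)
$l{\left(Z,A \right)} = - \frac{13 Z}{8}$ ($l{\left(Z,A \right)} = - \frac{12 Z + Z}{8} = - \frac{13 Z}{8}$)
$\left(-471 + l{\left(y,F \right)}\right)^{2} = \left(-471 - \frac{221}{8}\right)^{2} = \left(- \frac{3989}{8}\right)^{2} = \frac{15912121}{64}$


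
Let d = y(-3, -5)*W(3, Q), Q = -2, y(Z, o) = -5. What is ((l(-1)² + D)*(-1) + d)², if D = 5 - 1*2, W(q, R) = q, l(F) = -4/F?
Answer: 1156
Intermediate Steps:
D = 3 (D = 5 - 2 = 3)
d = -15 (d = -5*3 = -15)
((l(-1)² + D)*(-1) + d)² = (((-4/(-1))² + 3)*(-1) - 15)² = (((-4*(-1))² + 3)*(-1) - 15)² = ((4² + 3)*(-1) - 15)² = ((16 + 3)*(-1) - 15)² = (19*(-1) - 15)² = (-19 - 15)² = (-34)² = 1156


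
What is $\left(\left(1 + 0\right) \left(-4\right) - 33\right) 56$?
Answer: $-2072$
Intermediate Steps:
$\left(\left(1 + 0\right) \left(-4\right) - 33\right) 56 = \left(1 \left(-4\right) - 33\right) 56 = \left(-4 - 33\right) 56 = \left(-37\right) 56 = -2072$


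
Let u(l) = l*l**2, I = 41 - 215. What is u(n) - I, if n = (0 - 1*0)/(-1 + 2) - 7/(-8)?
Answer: 89431/512 ≈ 174.67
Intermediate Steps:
n = 7/8 (n = (0 + 0)/1 - 7*(-1/8) = 0*1 + 7/8 = 0 + 7/8 = 7/8 ≈ 0.87500)
I = -174
u(l) = l**3
u(n) - I = (7/8)**3 - 1*(-174) = 343/512 + 174 = 89431/512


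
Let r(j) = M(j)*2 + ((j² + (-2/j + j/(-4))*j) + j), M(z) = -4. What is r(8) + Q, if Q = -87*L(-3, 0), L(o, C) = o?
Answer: 307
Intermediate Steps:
r(j) = -8 + j + j² + j*(-2/j - j/4) (r(j) = -4*2 + ((j² + (-2/j + j/(-4))*j) + j) = -8 + ((j² + (-2/j + j*(-¼))*j) + j) = -8 + ((j² + (-2/j - j/4)*j) + j) = -8 + ((j² + j*(-2/j - j/4)) + j) = -8 + (j + j² + j*(-2/j - j/4)) = -8 + j + j² + j*(-2/j - j/4))
Q = 261 (Q = -87*(-3) = 261)
r(8) + Q = (-10 + 8 + (¾)*8²) + 261 = (-10 + 8 + (¾)*64) + 261 = (-10 + 8 + 48) + 261 = 46 + 261 = 307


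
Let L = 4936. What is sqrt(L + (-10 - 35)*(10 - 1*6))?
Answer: 2*sqrt(1189) ≈ 68.964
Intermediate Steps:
sqrt(L + (-10 - 35)*(10 - 1*6)) = sqrt(4936 + (-10 - 35)*(10 - 1*6)) = sqrt(4936 - 45*(10 - 6)) = sqrt(4936 - 45*4) = sqrt(4936 - 180) = sqrt(4756) = 2*sqrt(1189)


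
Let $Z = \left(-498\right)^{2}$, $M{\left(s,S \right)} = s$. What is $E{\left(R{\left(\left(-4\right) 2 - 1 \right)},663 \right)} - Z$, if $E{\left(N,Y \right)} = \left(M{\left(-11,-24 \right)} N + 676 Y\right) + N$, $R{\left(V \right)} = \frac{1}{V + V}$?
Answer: $\frac{1801661}{9} \approx 2.0018 \cdot 10^{5}$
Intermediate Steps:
$R{\left(V \right)} = \frac{1}{2 V}$
$E{\left(N,Y \right)} = - 10 N + 676 Y$ ($E{\left(N,Y \right)} = \left(- 11 N + 676 Y\right) + N = - 10 N + 676 Y$)
$Z = 248004$
$E{\left(R{\left(\left(-4\right) 2 - 1 \right)},663 \right)} - Z = \left(- 10 \frac{1}{2 \left(\left(-4\right) 2 - 1\right)} + 676 \cdot 663\right) - 248004 = \left(- 10 \frac{1}{2 \left(-8 - 1\right)} + 448188\right) - 248004 = \left(- 10 \frac{1}{2 \left(-9\right)} + 448188\right) - 248004 = \left(- 10 \cdot \frac{1}{2} \left(- \frac{1}{9}\right) + 448188\right) - 248004 = \left(\left(-10\right) \left(- \frac{1}{18}\right) + 448188\right) - 248004 = \left(\frac{5}{9} + 448188\right) - 248004 = \frac{4033697}{9} - 248004 = \frac{1801661}{9}$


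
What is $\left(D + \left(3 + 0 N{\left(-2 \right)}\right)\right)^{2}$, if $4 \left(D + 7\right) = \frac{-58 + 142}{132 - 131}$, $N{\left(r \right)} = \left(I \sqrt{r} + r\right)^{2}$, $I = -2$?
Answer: $289$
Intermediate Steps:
$N{\left(r \right)} = \left(r - 2 \sqrt{r}\right)^{2}$ ($N{\left(r \right)} = \left(- 2 \sqrt{r} + r\right)^{2} = \left(r - 2 \sqrt{r}\right)^{2}$)
$D = 14$ ($D = -7 + \frac{\left(-58 + 142\right) \frac{1}{132 - 131}}{4} = -7 + \frac{84 \cdot 1^{-1}}{4} = -7 + \frac{84 \cdot 1}{4} = -7 + \frac{1}{4} \cdot 84 = -7 + 21 = 14$)
$\left(D + \left(3 + 0 N{\left(-2 \right)}\right)\right)^{2} = \left(14 + \left(3 + 0 \left(\left(-1\right) \left(-2\right) + 2 \sqrt{-2}\right)^{2}\right)\right)^{2} = \left(14 + \left(3 + 0 \left(2 + 2 i \sqrt{2}\right)^{2}\right)\right)^{2} = \left(14 + \left(3 + 0\right)\right)^{2} = \left(14 + 3\right)^{2} = 17^{2} = 289$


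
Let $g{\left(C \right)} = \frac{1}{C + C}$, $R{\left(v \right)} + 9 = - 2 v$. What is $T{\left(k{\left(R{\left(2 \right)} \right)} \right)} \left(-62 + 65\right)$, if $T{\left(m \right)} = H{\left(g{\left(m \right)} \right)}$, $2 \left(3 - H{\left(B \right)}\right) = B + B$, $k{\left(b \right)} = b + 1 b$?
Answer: $\frac{471}{52} \approx 9.0577$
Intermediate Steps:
$R{\left(v \right)} = -9 - 2 v$
$g{\left(C \right)} = \frac{1}{2 C}$
$k{\left(b \right)} = 2 b$ ($k{\left(b \right)} = b + b = 2 b$)
$H{\left(B \right)} = 3 - B$ ($H{\left(B \right)} = 3 - \frac{B + B}{2} = 3 - \frac{2 B}{2} = 3 - B$)
$T{\left(m \right)} = 3 - \frac{1}{2 m}$
$T{\left(k{\left(R{\left(2 \right)} \right)} \right)} \left(-62 + 65\right) = \left(3 - \frac{1}{2 \cdot 2 \left(-9 - 4\right)}\right) \left(-62 + 65\right) = \left(3 - \frac{1}{2 \cdot 2 \left(-9 - 4\right)}\right) 3 = \left(3 - \frac{1}{2 \cdot 2 \left(-13\right)}\right) 3 = \left(3 - \frac{1}{2 \left(-26\right)}\right) 3 = \left(3 - - \frac{1}{52}\right) 3 = \left(3 + \frac{1}{52}\right) 3 = \frac{157}{52} \cdot 3 = \frac{471}{52}$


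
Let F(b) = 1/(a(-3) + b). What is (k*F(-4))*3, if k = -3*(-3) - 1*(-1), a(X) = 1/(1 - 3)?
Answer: -20/3 ≈ -6.6667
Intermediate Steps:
a(X) = -½ (a(X) = 1/(-2) = -½)
k = 10 (k = 9 + 1 = 10)
F(b) = 1/(-½ + b)
(k*F(-4))*3 = (10*(2/(-1 + 2*(-4))))*3 = (10*(2/(-1 - 8)))*3 = (10*(2/(-9)))*3 = (10*(2*(-⅑)))*3 = (10*(-2/9))*3 = -20/9*3 = -20/3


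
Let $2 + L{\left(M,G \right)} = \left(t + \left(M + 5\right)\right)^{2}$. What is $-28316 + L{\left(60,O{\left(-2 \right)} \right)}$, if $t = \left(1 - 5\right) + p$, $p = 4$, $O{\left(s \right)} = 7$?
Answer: $-24093$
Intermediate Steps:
$t = 0$ ($t = \left(1 - 5\right) + 4 = -4 + 4 = 0$)
$L{\left(M,G \right)} = -2 + \left(5 + M\right)^{2}$ ($L{\left(M,G \right)} = -2 + \left(0 + \left(M + 5\right)\right)^{2} = -2 + \left(0 + \left(5 + M\right)\right)^{2} = -2 + \left(5 + M\right)^{2}$)
$-28316 + L{\left(60,O{\left(-2 \right)} \right)} = -28316 - \left(2 - \left(5 + 60\right)^{2}\right) = -28316 - \left(2 - 65^{2}\right) = -28316 + \left(-2 + 4225\right) = -28316 + 4223 = -24093$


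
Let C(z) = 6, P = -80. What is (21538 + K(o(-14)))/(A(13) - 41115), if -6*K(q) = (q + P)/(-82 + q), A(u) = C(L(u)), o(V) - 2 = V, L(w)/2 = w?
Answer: -3036835/5796369 ≈ -0.52392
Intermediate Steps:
L(w) = 2*w
o(V) = 2 + V
A(u) = 6
K(q) = -(-80 + q)/(6*(-82 + q)) (K(q) = -(q - 80)/(6*(-82 + q)) = -(-80 + q)/(6*(-82 + q)))
(21538 + K(o(-14)))/(A(13) - 41115) = (21538 + (80 - (2 - 14))/(6*(-82 + (2 - 14))))/(6 - 41115) = (21538 + (80 - 1*(-12))/(6*(-82 - 12)))/(-41109) = (21538 + (⅙)*(80 + 12)/(-94))*(-1/41109) = (21538 + (⅙)*(-1/94)*92)*(-1/41109) = (21538 - 23/141)*(-1/41109) = (3036835/141)*(-1/41109) = -3036835/5796369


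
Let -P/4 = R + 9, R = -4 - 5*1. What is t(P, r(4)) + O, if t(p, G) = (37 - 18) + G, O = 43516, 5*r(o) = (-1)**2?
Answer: 217676/5 ≈ 43535.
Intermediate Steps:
R = -9 (R = -4 - 5 = -9)
r(o) = 1/5 (r(o) = (1/5)*(-1)**2 = (1/5)*1 = 1/5)
P = 0 (P = -4*(-9 + 9) = -4*0 = 0)
t(p, G) = 19 + G
t(P, r(4)) + O = (19 + 1/5) + 43516 = 96/5 + 43516 = 217676/5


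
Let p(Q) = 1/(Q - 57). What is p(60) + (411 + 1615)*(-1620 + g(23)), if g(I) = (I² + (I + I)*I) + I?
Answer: -60779/3 ≈ -20260.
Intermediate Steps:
p(Q) = 1/(-57 + Q)
g(I) = I + 3*I² (g(I) = (I² + (2*I)*I) + I = (I² + 2*I²) + I = 3*I² + I = I + 3*I²)
p(60) + (411 + 1615)*(-1620 + g(23)) = 1/(-57 + 60) + (411 + 1615)*(-1620 + 23*(1 + 3*23)) = 1/3 + 2026*(-1620 + 23*(1 + 69)) = ⅓ + 2026*(-1620 + 23*70) = ⅓ + 2026*(-1620 + 1610) = ⅓ + 2026*(-10) = ⅓ - 20260 = -60779/3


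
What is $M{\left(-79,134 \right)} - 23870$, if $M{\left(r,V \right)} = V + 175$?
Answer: $-23561$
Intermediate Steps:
$M{\left(r,V \right)} = 175 + V$
$M{\left(-79,134 \right)} - 23870 = \left(175 + 134\right) - 23870 = 309 - 23870 = -23561$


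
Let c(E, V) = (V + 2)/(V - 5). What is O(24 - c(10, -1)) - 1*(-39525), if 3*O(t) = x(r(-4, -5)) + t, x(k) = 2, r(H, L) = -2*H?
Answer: 711607/18 ≈ 39534.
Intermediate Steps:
c(E, V) = (2 + V)/(-5 + V)
O(t) = 2/3 + t/3 (O(t) = (2 + t)/3 = 2/3 + t/3)
O(24 - c(10, -1)) - 1*(-39525) = (2/3 + (24 - (2 - 1)/(-5 - 1))/3) - 1*(-39525) = (2/3 + (24 - 1/(-6))/3) + 39525 = (2/3 + (24 - (-1)/6)/3) + 39525 = (2/3 + (24 - 1*(-1/6))/3) + 39525 = (2/3 + (24 + 1/6)/3) + 39525 = (2/3 + (1/3)*(145/6)) + 39525 = (2/3 + 145/18) + 39525 = 157/18 + 39525 = 711607/18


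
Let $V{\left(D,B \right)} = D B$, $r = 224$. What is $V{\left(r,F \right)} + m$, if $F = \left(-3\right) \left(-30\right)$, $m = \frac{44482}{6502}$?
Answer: $\frac{65562401}{3251} \approx 20167.0$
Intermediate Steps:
$m = \frac{22241}{3251}$ ($m = 44482 \cdot \frac{1}{6502} = \frac{22241}{3251} \approx 6.8413$)
$F = 90$
$V{\left(D,B \right)} = B D$
$V{\left(r,F \right)} + m = 90 \cdot 224 + \frac{22241}{3251} = 20160 + \frac{22241}{3251} = \frac{65562401}{3251}$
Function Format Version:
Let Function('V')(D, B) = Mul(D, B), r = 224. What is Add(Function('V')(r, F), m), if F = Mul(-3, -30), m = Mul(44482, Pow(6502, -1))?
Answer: Rational(65562401, 3251) ≈ 20167.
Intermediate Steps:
m = Rational(22241, 3251) (m = Mul(44482, Rational(1, 6502)) = Rational(22241, 3251) ≈ 6.8413)
F = 90
Function('V')(D, B) = Mul(B, D)
Add(Function('V')(r, F), m) = Add(Mul(90, 224), Rational(22241, 3251)) = Add(20160, Rational(22241, 3251)) = Rational(65562401, 3251)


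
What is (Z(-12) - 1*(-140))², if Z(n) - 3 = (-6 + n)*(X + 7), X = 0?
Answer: 289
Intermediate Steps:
Z(n) = -39 + 7*n (Z(n) = 3 + (-6 + n)*(0 + 7) = 3 + (-6 + n)*7 = 3 + (-42 + 7*n) = -39 + 7*n)
(Z(-12) - 1*(-140))² = ((-39 + 7*(-12)) - 1*(-140))² = ((-39 - 84) + 140)² = (-123 + 140)² = 17² = 289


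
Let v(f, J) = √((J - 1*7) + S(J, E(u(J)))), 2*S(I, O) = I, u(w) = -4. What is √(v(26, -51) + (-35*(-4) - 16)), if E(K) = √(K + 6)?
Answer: √(496 + 2*I*√334)/2 ≈ 11.143 + 0.41002*I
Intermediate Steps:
E(K) = √(6 + K)
S(I, O) = I/2
v(f, J) = √(-7 + 3*J/2) (v(f, J) = √((J - 1*7) + J/2) = √((J - 7) + J/2) = √((-7 + J) + J/2) = √(-7 + 3*J/2))
√(v(26, -51) + (-35*(-4) - 16)) = √(√(-28 + 6*(-51))/2 + (-35*(-4) - 16)) = √(√(-28 - 306)/2 + (140 - 16)) = √(√(-334)/2 + 124) = √((I*√334)/2 + 124) = √(I*√334/2 + 124) = √(124 + I*√334/2)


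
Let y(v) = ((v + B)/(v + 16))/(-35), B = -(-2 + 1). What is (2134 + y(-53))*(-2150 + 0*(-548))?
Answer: -1188295540/259 ≈ -4.5880e+6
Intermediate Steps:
B = 1 (B = -1*(-1) = 1)
y(v) = -(1 + v)/(35*(16 + v)) (y(v) = ((v + 1)/(v + 16))/(-35) = ((1 + v)/(16 + v))*(-1/35) = -(1 + v)/(35*(16 + v)))
(2134 + y(-53))*(-2150 + 0*(-548)) = (2134 + (-1 - 1*(-53))/(35*(16 - 53)))*(-2150 + 0*(-548)) = (2134 + (1/35)*(-1 + 53)/(-37))*(-2150 + 0) = (2134 + (1/35)*(-1/37)*52)*(-2150) = (2134 - 52/1295)*(-2150) = (2763478/1295)*(-2150) = -1188295540/259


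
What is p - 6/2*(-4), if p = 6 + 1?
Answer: 19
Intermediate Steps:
p = 7
p - 6/2*(-4) = 7 - 6/2*(-4) = 7 - 6*½*(-4) = 7 - 3*(-4) = 7 + 12 = 19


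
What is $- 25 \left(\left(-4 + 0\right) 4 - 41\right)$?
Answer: $1425$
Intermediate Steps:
$- 25 \left(\left(-4 + 0\right) 4 - 41\right) = - 25 \left(\left(-4\right) 4 - 41\right) = - 25 \left(-16 - 41\right) = \left(-25\right) \left(-57\right) = 1425$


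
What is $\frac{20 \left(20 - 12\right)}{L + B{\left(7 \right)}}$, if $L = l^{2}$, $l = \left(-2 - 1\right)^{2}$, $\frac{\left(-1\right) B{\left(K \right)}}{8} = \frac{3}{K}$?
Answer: $\frac{1120}{543} \approx 2.0626$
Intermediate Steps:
$B{\left(K \right)} = - \frac{24}{K}$ ($B{\left(K \right)} = - 8 \frac{3}{K} = - \frac{24}{K}$)
$l = 9$ ($l = \left(-3\right)^{2} = 9$)
$L = 81$ ($L = 9^{2} = 81$)
$\frac{20 \left(20 - 12\right)}{L + B{\left(7 \right)}} = \frac{20 \left(20 - 12\right)}{81 - \frac{24}{7}} = \frac{20 \cdot 8}{81 - \frac{24}{7}} = \frac{160}{\frac{543}{7}} = 160 \cdot \frac{7}{543} = \frac{1120}{543}$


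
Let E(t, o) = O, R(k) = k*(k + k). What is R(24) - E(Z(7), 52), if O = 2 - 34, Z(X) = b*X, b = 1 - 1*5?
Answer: 1184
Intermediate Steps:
b = -4 (b = 1 - 5 = -4)
R(k) = 2*k² (R(k) = k*(2*k) = 2*k²)
Z(X) = -4*X
O = -32
E(t, o) = -32
R(24) - E(Z(7), 52) = 2*24² - 1*(-32) = 2*576 + 32 = 1152 + 32 = 1184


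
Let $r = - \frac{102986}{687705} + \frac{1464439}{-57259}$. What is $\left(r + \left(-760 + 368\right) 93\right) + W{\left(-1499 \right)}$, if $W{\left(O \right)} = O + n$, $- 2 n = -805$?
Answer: $- \frac{2959458158983213}{78754601190} \approx -37578.0$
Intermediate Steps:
$n = \frac{805}{2}$ ($n = \left(- \frac{1}{2}\right) \left(-805\right) = \frac{805}{2} \approx 402.5$)
$W{\left(O \right)} = \frac{805}{2} + O$ ($W{\left(O \right)} = O + \frac{805}{2} = \frac{805}{2} + O$)
$r = - \frac{1012998897869}{39377300595}$ ($r = \left(-102986\right) \frac{1}{687705} + 1464439 \left(- \frac{1}{57259}\right) = - \frac{102986}{687705} - \frac{1464439}{57259} = - \frac{1012998897869}{39377300595} \approx -25.725$)
$\left(r + \left(-760 + 368\right) 93\right) + W{\left(-1499 \right)} = \left(- \frac{1012998897869}{39377300595} + \left(-760 + 368\right) 93\right) + \left(\frac{805}{2} - 1499\right) = \left(- \frac{1012998897869}{39377300595} - 36456\right) - \frac{2193}{2} = - \frac{1436551869389189}{39377300595} - \frac{2193}{2} = - \frac{2959458158983213}{78754601190}$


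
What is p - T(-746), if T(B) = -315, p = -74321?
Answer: -74006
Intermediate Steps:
p - T(-746) = -74321 - 1*(-315) = -74321 + 315 = -74006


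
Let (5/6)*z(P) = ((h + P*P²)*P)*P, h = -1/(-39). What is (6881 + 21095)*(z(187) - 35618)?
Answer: 38383524246918928/5 ≈ 7.6767e+15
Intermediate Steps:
h = 1/39 (h = -1*(-1/39) = 1/39 ≈ 0.025641)
z(P) = 6*P²*(1/39 + P³)/5 (z(P) = 6*(((1/39 + P*P²)*P)*P)/5 = 6*(((1/39 + P³)*P)*P)/5 = 6*((P*(1/39 + P³))*P)/5 = 6*(P²*(1/39 + P³))/5 = 6*P²*(1/39 + P³)/5)
(6881 + 21095)*(z(187) - 35618) = (6881 + 21095)*((2/65)*187²*(1 + 39*187³) - 35618) = 27976*((2/65)*34969*(1 + 39*6539203) - 35618) = 27976*((2/65)*34969*(1 + 255028917) - 35618) = 27976*((2/65)*34969*255028918 - 35618) = 27976*(17836212467084/65 - 35618) = 27976*(17836210151914/65) = 38383524246918928/5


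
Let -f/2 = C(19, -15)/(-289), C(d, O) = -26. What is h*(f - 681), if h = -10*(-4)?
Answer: -7874440/289 ≈ -27247.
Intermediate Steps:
h = 40
f = -52/289 (f = -(-52)/(-289) = -(-52)*(-1)/289 = -2*26/289 = -52/289 ≈ -0.17993)
h*(f - 681) = 40*(-52/289 - 681) = 40*(-196861/289) = -7874440/289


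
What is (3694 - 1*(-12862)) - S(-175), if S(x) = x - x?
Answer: 16556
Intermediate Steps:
S(x) = 0
(3694 - 1*(-12862)) - S(-175) = (3694 - 1*(-12862)) - 1*0 = (3694 + 12862) + 0 = 16556 + 0 = 16556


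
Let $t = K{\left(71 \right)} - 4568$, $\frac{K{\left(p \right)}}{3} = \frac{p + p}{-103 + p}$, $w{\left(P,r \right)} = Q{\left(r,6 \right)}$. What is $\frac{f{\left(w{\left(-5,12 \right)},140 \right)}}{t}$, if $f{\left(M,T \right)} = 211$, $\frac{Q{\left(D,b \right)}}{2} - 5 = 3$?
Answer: $- \frac{3376}{73301} \approx -0.046057$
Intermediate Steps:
$Q{\left(D,b \right)} = 16$ ($Q{\left(D,b \right)} = 10 + 2 \cdot 3 = 10 + 6 = 16$)
$w{\left(P,r \right)} = 16$
$K{\left(p \right)} = \frac{6 p}{-103 + p}$ ($K{\left(p \right)} = 3 \frac{p + p}{-103 + p} = 3 \frac{2 p}{-103 + p} = \frac{6 p}{-103 + p}$)
$t = - \frac{73301}{16}$ ($t = 6 \cdot 71 \frac{1}{-103 + 71} - 4568 = 6 \cdot 71 \frac{1}{-32} - 4568 = 6 \cdot 71 \left(- \frac{1}{32}\right) - 4568 = - \frac{213}{16} - 4568 = - \frac{73301}{16} \approx -4581.3$)
$\frac{f{\left(w{\left(-5,12 \right)},140 \right)}}{t} = \frac{211}{- \frac{73301}{16}} = 211 \left(- \frac{16}{73301}\right) = - \frac{3376}{73301}$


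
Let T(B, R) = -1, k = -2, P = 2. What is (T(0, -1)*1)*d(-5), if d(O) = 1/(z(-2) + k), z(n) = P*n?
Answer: ⅙ ≈ 0.16667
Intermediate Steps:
z(n) = 2*n
d(O) = -⅙ (d(O) = 1/(2*(-2) - 2) = 1/(-4 - 2) = 1/(-6) = -⅙)
(T(0, -1)*1)*d(-5) = -1*1*(-⅙) = -1*(-⅙) = ⅙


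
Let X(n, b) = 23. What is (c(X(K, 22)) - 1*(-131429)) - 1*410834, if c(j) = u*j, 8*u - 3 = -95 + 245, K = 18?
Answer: -2231721/8 ≈ -2.7897e+5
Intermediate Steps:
u = 153/8 (u = 3/8 + (-95 + 245)/8 = 3/8 + (⅛)*150 = 3/8 + 75/4 = 153/8 ≈ 19.125)
c(j) = 153*j/8
(c(X(K, 22)) - 1*(-131429)) - 1*410834 = ((153/8)*23 - 1*(-131429)) - 1*410834 = (3519/8 + 131429) - 410834 = 1054951/8 - 410834 = -2231721/8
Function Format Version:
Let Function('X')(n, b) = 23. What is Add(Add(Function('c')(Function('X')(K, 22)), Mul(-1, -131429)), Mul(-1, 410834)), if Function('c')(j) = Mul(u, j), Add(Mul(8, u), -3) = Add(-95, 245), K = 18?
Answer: Rational(-2231721, 8) ≈ -2.7897e+5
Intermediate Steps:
u = Rational(153, 8) (u = Add(Rational(3, 8), Mul(Rational(1, 8), Add(-95, 245))) = Add(Rational(3, 8), Mul(Rational(1, 8), 150)) = Add(Rational(3, 8), Rational(75, 4)) = Rational(153, 8) ≈ 19.125)
Function('c')(j) = Mul(Rational(153, 8), j)
Add(Add(Function('c')(Function('X')(K, 22)), Mul(-1, -131429)), Mul(-1, 410834)) = Add(Add(Mul(Rational(153, 8), 23), Mul(-1, -131429)), Mul(-1, 410834)) = Add(Add(Rational(3519, 8), 131429), -410834) = Add(Rational(1054951, 8), -410834) = Rational(-2231721, 8)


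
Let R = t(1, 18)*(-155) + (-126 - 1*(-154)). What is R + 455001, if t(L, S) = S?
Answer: 452239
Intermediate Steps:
R = -2762 (R = 18*(-155) + (-126 - 1*(-154)) = -2790 + (-126 + 154) = -2790 + 28 = -2762)
R + 455001 = -2762 + 455001 = 452239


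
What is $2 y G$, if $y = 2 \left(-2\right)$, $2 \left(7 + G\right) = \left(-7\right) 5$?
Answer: $196$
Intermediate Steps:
$G = - \frac{49}{2}$ ($G = -7 + \frac{\left(-7\right) 5}{2} = -7 + \frac{1}{2} \left(-35\right) = -7 - \frac{35}{2} = - \frac{49}{2} \approx -24.5$)
$y = -4$
$2 y G = 2 \left(-4\right) \left(- \frac{49}{2}\right) = \left(-8\right) \left(- \frac{49}{2}\right) = 196$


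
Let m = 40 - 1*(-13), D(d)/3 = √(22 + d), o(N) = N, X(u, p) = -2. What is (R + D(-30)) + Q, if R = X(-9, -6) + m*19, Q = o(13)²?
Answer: 1174 + 6*I*√2 ≈ 1174.0 + 8.4853*I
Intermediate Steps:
D(d) = 3*√(22 + d)
Q = 169 (Q = 13² = 169)
m = 53 (m = 40 + 13 = 53)
R = 1005 (R = -2 + 53*19 = -2 + 1007 = 1005)
(R + D(-30)) + Q = (1005 + 3*√(22 - 30)) + 169 = (1005 + 3*√(-8)) + 169 = (1005 + 3*(2*I*√2)) + 169 = (1005 + 6*I*√2) + 169 = 1174 + 6*I*√2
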